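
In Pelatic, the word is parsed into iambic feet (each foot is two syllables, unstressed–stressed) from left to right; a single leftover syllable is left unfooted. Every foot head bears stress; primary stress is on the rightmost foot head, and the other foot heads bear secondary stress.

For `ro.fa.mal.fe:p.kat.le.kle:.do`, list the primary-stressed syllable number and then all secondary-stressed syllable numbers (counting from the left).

primary 8, secondary 2, 4, 6

Parse left to right into iambic (σˈσ) feet: (ro.ˈfa) (mal.ˈfe:p) (kat.ˈle) (kle:.ˈdo).
Foot heads (stressed positions): 2, 4, 6, 8.
End Rule Rightmost: primary stress on the rightmost head = syllable 8.
Secondary stress on 2, 4, 6: ro.ˌfa.mal.ˌfe:p.kat.ˌle.kle:.ˈdo.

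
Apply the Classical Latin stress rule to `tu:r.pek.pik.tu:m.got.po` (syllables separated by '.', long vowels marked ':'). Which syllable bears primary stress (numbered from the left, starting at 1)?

Classical Latin: stress the penult if heavy (long vowel or closed), else the antepenult.
Weights: 4 tu:m H, 5 got H, 6 po L.
The penult (syllable 5, got) is heavy, so it takes stress.
Stress on syllable 5: tu:r.pek.pik.tu:m.ˈgot.po.

5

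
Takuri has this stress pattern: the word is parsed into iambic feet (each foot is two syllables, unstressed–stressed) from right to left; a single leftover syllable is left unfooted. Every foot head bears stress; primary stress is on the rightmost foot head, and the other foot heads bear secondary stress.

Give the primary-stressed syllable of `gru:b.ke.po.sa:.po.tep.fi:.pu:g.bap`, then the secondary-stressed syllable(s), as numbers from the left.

primary 9, secondary 3, 5, 7

Parse right to left into iambic (σˈσ) feet: gru:b (ke.ˈpo) (sa:.ˈpo) (tep.ˈfi:) (pu:g.ˈbap). Syllable 1 is left unfooted.
Foot heads (stressed positions): 3, 5, 7, 9.
End Rule Rightmost: primary stress on the rightmost head = syllable 9.
Secondary stress on 3, 5, 7: gru:b.ke.ˌpo.sa:.ˌpo.tep.ˌfi:.pu:g.ˈbap.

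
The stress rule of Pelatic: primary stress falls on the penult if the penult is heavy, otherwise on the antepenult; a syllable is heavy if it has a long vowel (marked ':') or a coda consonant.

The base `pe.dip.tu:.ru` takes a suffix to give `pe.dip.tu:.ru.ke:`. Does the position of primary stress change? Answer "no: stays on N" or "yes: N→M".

no: stays on 3

Base `pe.dip.tu:.ru` (4 syllables):
  Weights: 2 dip H, 3 tu: H, 4 ru L.
  The penult (syllable 3, tu:) is heavy, so it takes stress.
  → primary stress on syllable 3.
Suffixed `pe.dip.tu:.ru.ke:` (5 syllables):
  Weights: 3 tu: H, 4 ru L, 5 ke: H.
  The penult (syllable 4, ru) is light, so stress falls on the antepenult (syllable 3, tu:).
  → primary stress on syllable 3.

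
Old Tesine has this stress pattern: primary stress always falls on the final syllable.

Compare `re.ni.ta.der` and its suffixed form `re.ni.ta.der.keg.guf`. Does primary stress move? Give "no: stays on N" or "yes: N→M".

Base `re.ni.ta.der` (4 syllables):
  The word has 4 syllables; the final syllable is syllable 4 (der).
  → primary stress on syllable 4.
Suffixed `re.ni.ta.der.keg.guf` (6 syllables):
  The word has 6 syllables; the final syllable is syllable 6 (guf).
  → primary stress on syllable 6.

yes: 4→6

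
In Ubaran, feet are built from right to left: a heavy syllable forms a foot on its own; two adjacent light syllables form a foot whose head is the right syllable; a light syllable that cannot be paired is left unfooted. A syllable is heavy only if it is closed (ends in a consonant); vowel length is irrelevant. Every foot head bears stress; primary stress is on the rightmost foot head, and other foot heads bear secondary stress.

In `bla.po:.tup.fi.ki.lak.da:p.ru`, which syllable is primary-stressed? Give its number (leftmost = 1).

Weights: 1 bla L, 2 po: L, 3 tup H, 4 fi L, 5 ki L, 6 lak H, 7 da:p H, 8 ru L.
Parse right to left (heavy = foot alone; LL = one foot; stranded L unfooted): (bla.ˈpo:) (ˈtup) (fi.ˈki) (ˈlak) (ˈda:p) ru.
Foot heads: 2, 3, 5, 6, 7.
Primary stress on the rightmost head = syllable 7.
Primary stress: syllable 7 → bla.po:.tup.fi.ki.lak.ˈda:p.ru.

7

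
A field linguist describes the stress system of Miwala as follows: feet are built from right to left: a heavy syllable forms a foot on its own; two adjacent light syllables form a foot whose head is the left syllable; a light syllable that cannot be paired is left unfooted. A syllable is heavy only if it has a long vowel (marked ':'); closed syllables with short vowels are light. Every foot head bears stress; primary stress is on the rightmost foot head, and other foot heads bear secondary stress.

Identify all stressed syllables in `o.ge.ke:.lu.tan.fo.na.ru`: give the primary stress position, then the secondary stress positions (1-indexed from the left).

primary 7, secondary 1, 3, 5

Weights: 1 o L, 2 ge L, 3 ke: H, 4 lu L, 5 tan L, 6 fo L, 7 na L, 8 ru L.
Parse right to left (heavy = foot alone; LL = one foot; stranded L unfooted): (ˈo.ge) (ˈke:) lu (ˈtan.fo) (ˈna.ru).
Foot heads: 1, 3, 5, 7.
Primary stress on the rightmost head = syllable 7.
Secondary stress on 1, 3, 5: ˌo.ge.ˌke:.lu.ˌtan.fo.ˈna.ru.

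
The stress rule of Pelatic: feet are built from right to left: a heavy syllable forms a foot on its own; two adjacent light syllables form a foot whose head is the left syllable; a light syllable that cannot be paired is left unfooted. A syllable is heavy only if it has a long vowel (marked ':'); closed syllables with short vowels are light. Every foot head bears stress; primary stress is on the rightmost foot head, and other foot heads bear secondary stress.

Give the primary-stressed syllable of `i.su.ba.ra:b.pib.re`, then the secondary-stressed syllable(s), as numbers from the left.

primary 5, secondary 2, 4

Weights: 1 i L, 2 su L, 3 ba L, 4 ra:b H, 5 pib L, 6 re L.
Parse right to left (heavy = foot alone; LL = one foot; stranded L unfooted): i (ˈsu.ba) (ˈra:b) (ˈpib.re).
Foot heads: 2, 4, 5.
Primary stress on the rightmost head = syllable 5.
Secondary stress on 2, 4: i.ˌsu.ba.ˌra:b.ˈpib.re.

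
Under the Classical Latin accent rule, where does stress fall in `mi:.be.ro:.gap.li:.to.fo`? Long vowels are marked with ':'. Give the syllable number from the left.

5

Classical Latin: stress the penult if heavy (long vowel or closed), else the antepenult.
Weights: 5 li: H, 6 to L, 7 fo L.
The penult (syllable 6, to) is light, so stress falls on the antepenult (syllable 5, li:).
Stress on syllable 5: mi:.be.ro:.gap.ˈli:.to.fo.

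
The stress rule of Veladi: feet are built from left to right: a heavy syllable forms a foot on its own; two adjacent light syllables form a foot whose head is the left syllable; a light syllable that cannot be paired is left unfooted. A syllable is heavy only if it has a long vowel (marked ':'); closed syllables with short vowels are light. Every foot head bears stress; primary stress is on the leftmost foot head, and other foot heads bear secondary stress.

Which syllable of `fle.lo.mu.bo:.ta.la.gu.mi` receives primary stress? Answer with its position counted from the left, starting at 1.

1

Weights: 1 fle L, 2 lo L, 3 mu L, 4 bo: H, 5 ta L, 6 la L, 7 gu L, 8 mi L.
Parse left to right (heavy = foot alone; LL = one foot; stranded L unfooted): (ˈfle.lo) mu (ˈbo:) (ˈta.la) (ˈgu.mi).
Foot heads: 1, 4, 5, 7.
Primary stress on the leftmost head = syllable 1.
Primary stress: syllable 1 → ˈfle.lo.mu.bo:.ta.la.gu.mi.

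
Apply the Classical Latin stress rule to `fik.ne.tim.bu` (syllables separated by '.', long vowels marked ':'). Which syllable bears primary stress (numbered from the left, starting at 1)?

3

Classical Latin: stress the penult if heavy (long vowel or closed), else the antepenult.
Weights: 2 ne L, 3 tim H, 4 bu L.
The penult (syllable 3, tim) is heavy, so it takes stress.
Stress on syllable 3: fik.ne.ˈtim.bu.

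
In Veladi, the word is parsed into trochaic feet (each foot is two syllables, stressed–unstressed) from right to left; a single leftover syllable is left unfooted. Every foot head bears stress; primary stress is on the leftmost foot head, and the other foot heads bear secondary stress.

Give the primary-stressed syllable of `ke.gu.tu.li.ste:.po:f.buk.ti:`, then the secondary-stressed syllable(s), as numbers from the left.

Parse right to left into trochaic (ˈσσ) feet: (ˈke.gu) (ˈtu.li) (ˈste:.po:f) (ˈbuk.ti:).
Foot heads (stressed positions): 1, 3, 5, 7.
End Rule Leftmost: primary stress on the leftmost head = syllable 1.
Secondary stress on 3, 5, 7: ˈke.gu.ˌtu.li.ˌste:.po:f.ˌbuk.ti:.

primary 1, secondary 3, 5, 7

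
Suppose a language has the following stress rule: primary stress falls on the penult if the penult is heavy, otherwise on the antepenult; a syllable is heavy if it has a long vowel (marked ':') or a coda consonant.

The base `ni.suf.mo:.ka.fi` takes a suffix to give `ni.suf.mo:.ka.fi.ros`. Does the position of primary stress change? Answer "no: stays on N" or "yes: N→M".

yes: 3→4

Base `ni.suf.mo:.ka.fi` (5 syllables):
  Weights: 3 mo: H, 4 ka L, 5 fi L.
  The penult (syllable 4, ka) is light, so stress falls on the antepenult (syllable 3, mo:).
  → primary stress on syllable 3.
Suffixed `ni.suf.mo:.ka.fi.ros` (6 syllables):
  Weights: 4 ka L, 5 fi L, 6 ros H.
  The penult (syllable 5, fi) is light, so stress falls on the antepenult (syllable 4, ka).
  → primary stress on syllable 4.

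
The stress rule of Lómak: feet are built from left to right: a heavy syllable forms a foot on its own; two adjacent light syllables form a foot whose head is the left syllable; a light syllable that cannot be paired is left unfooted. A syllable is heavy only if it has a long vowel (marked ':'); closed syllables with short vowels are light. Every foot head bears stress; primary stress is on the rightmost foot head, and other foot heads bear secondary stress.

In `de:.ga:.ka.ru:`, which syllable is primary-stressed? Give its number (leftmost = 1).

Weights: 1 de: H, 2 ga: H, 3 ka L, 4 ru: H.
Parse left to right (heavy = foot alone; LL = one foot; stranded L unfooted): (ˈde:) (ˈga:) ka (ˈru:).
Foot heads: 1, 2, 4.
Primary stress on the rightmost head = syllable 4.
Primary stress: syllable 4 → de:.ga:.ka.ˈru:.

4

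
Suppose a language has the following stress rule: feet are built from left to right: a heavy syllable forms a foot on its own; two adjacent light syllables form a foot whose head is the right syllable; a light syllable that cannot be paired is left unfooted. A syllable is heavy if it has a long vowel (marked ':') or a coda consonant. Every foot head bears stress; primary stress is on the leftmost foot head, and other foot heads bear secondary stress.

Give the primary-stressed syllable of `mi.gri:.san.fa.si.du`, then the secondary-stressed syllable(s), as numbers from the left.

Weights: 1 mi L, 2 gri: H, 3 san H, 4 fa L, 5 si L, 6 du L.
Parse left to right (heavy = foot alone; LL = one foot; stranded L unfooted): mi (ˈgri:) (ˈsan) (fa.ˈsi) du.
Foot heads: 2, 3, 5.
Primary stress on the leftmost head = syllable 2.
Secondary stress on 3, 5: mi.ˈgri:.ˌsan.fa.ˌsi.du.

primary 2, secondary 3, 5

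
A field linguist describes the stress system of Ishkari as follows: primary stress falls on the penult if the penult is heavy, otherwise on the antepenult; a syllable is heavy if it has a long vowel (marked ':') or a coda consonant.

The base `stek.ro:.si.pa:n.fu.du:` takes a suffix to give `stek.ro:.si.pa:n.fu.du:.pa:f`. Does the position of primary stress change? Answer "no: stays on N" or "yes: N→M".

yes: 4→6

Base `stek.ro:.si.pa:n.fu.du:` (6 syllables):
  Weights: 4 pa:n H, 5 fu L, 6 du: H.
  The penult (syllable 5, fu) is light, so stress falls on the antepenult (syllable 4, pa:n).
  → primary stress on syllable 4.
Suffixed `stek.ro:.si.pa:n.fu.du:.pa:f` (7 syllables):
  Weights: 5 fu L, 6 du: H, 7 pa:f H.
  The penult (syllable 6, du:) is heavy, so it takes stress.
  → primary stress on syllable 6.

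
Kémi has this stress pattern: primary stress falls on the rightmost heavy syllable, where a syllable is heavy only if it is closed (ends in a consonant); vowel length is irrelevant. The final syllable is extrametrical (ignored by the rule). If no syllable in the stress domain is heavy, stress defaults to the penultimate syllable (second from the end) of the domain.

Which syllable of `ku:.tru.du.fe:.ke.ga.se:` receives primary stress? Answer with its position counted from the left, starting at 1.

The final syllable (7, se:) is extrametrical; the stress domain is syllables 1–6.
Weights: 1 ku: L, 2 tru L, 3 du L, 4 fe: L, 5 ke L, 6 ga L.
No heavy syllable in the domain; default to the penultimate syllable (second from the end) of the domain = syllable 5.
Primary stress: syllable 5 → ku:.tru.du.fe:.ˈke.ga.se:.

5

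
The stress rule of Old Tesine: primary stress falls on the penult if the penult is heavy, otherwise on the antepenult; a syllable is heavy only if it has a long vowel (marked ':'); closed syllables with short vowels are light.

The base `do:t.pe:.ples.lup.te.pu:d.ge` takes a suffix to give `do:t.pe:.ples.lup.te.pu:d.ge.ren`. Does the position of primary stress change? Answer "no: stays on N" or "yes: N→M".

Base `do:t.pe:.ples.lup.te.pu:d.ge` (7 syllables):
  Weights: 5 te L, 6 pu:d H, 7 ge L.
  The penult (syllable 6, pu:d) is heavy, so it takes stress.
  → primary stress on syllable 6.
Suffixed `do:t.pe:.ples.lup.te.pu:d.ge.ren` (8 syllables):
  Weights: 6 pu:d H, 7 ge L, 8 ren L.
  The penult (syllable 7, ge) is light, so stress falls on the antepenult (syllable 6, pu:d).
  → primary stress on syllable 6.

no: stays on 6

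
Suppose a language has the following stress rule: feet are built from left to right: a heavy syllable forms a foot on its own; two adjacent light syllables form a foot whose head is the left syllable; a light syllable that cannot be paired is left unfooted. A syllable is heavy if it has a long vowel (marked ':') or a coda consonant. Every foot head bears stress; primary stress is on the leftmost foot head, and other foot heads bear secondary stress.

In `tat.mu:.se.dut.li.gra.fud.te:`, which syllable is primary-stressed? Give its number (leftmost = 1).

Weights: 1 tat H, 2 mu: H, 3 se L, 4 dut H, 5 li L, 6 gra L, 7 fud H, 8 te: H.
Parse left to right (heavy = foot alone; LL = one foot; stranded L unfooted): (ˈtat) (ˈmu:) se (ˈdut) (ˈli.gra) (ˈfud) (ˈte:).
Foot heads: 1, 2, 4, 5, 7, 8.
Primary stress on the leftmost head = syllable 1.
Primary stress: syllable 1 → ˈtat.mu:.se.dut.li.gra.fud.te:.

1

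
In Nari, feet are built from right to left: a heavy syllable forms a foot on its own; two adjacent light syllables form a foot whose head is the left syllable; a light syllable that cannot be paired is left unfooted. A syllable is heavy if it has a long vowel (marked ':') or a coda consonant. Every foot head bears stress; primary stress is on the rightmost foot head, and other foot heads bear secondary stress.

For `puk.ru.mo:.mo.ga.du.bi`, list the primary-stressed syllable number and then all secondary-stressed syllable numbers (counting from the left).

Weights: 1 puk H, 2 ru L, 3 mo: H, 4 mo L, 5 ga L, 6 du L, 7 bi L.
Parse right to left (heavy = foot alone; LL = one foot; stranded L unfooted): (ˈpuk) ru (ˈmo:) (ˈmo.ga) (ˈdu.bi).
Foot heads: 1, 3, 4, 6.
Primary stress on the rightmost head = syllable 6.
Secondary stress on 1, 3, 4: ˌpuk.ru.ˌmo:.ˌmo.ga.ˈdu.bi.

primary 6, secondary 1, 3, 4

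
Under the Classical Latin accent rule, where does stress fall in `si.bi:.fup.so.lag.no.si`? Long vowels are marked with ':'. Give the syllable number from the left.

5

Classical Latin: stress the penult if heavy (long vowel or closed), else the antepenult.
Weights: 5 lag H, 6 no L, 7 si L.
The penult (syllable 6, no) is light, so stress falls on the antepenult (syllable 5, lag).
Stress on syllable 5: si.bi:.fup.so.ˈlag.no.si.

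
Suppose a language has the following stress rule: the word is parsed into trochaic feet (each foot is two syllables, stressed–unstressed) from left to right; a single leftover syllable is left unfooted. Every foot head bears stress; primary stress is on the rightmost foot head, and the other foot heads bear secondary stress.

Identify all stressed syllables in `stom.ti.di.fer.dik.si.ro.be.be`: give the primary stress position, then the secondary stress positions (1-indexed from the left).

primary 7, secondary 1, 3, 5

Parse left to right into trochaic (ˈσσ) feet: (ˈstom.ti) (ˈdi.fer) (ˈdik.si) (ˈro.be) be. Syllable 9 is left unfooted.
Foot heads (stressed positions): 1, 3, 5, 7.
End Rule Rightmost: primary stress on the rightmost head = syllable 7.
Secondary stress on 1, 3, 5: ˌstom.ti.ˌdi.fer.ˌdik.si.ˈro.be.be.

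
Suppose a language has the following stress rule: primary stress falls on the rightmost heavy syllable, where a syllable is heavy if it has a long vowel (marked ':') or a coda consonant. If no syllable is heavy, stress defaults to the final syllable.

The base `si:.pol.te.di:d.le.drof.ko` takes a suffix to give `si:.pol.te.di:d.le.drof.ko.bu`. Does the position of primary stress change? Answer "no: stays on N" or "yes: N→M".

no: stays on 6

Base `si:.pol.te.di:d.le.drof.ko` (7 syllables):
  Weights: 1 si: H, 2 pol H, 3 te L, 4 di:d H, 5 le L, 6 drof H, 7 ko L.
  Heavy syllables in the domain: 1, 2, 4, 6. The rightmost is syllable 6 (drof).
  → primary stress on syllable 6.
Suffixed `si:.pol.te.di:d.le.drof.ko.bu` (8 syllables):
  Weights: 1 si: H, 2 pol H, 3 te L, 4 di:d H, 5 le L, 6 drof H, 7 ko L, 8 bu L.
  Heavy syllables in the domain: 1, 2, 4, 6. The rightmost is syllable 6 (drof).
  → primary stress on syllable 6.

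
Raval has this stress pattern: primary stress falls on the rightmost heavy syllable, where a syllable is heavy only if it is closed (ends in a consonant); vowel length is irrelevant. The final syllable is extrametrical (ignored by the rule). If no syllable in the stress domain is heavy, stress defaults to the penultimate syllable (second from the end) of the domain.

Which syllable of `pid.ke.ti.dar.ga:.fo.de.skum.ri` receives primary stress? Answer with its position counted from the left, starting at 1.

8

The final syllable (9, ri) is extrametrical; the stress domain is syllables 1–8.
Weights: 1 pid H, 2 ke L, 3 ti L, 4 dar H, 5 ga: L, 6 fo L, 7 de L, 8 skum H.
Heavy syllables in the domain: 1, 4, 8. The rightmost is syllable 8 (skum).
Primary stress: syllable 8 → pid.ke.ti.dar.ga:.fo.de.ˈskum.ri.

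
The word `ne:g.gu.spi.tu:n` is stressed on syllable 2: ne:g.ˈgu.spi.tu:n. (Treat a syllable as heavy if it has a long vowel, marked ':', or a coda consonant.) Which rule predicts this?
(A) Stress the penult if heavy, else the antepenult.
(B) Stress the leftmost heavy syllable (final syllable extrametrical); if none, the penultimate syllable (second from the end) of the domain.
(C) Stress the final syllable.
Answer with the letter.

A

Rule A → syllable 2 ✓.
Rule B → syllable 1 (observed: 2).
Rule C → syllable 4 (observed: 2).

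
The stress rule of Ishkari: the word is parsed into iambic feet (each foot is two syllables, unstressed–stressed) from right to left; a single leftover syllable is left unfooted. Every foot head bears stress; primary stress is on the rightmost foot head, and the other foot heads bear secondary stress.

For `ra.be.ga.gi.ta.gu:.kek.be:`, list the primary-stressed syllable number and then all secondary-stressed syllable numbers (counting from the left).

Parse right to left into iambic (σˈσ) feet: (ra.ˈbe) (ga.ˈgi) (ta.ˈgu:) (kek.ˈbe:).
Foot heads (stressed positions): 2, 4, 6, 8.
End Rule Rightmost: primary stress on the rightmost head = syllable 8.
Secondary stress on 2, 4, 6: ra.ˌbe.ga.ˌgi.ta.ˌgu:.kek.ˈbe:.

primary 8, secondary 2, 4, 6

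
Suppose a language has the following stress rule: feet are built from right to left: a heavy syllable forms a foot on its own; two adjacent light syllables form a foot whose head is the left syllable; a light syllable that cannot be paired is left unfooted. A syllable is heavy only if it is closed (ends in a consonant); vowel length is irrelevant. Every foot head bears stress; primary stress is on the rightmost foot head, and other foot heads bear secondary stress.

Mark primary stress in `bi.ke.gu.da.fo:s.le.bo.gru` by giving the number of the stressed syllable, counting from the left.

7

Weights: 1 bi L, 2 ke L, 3 gu L, 4 da L, 5 fo:s H, 6 le L, 7 bo L, 8 gru L.
Parse right to left (heavy = foot alone; LL = one foot; stranded L unfooted): (ˈbi.ke) (ˈgu.da) (ˈfo:s) le (ˈbo.gru).
Foot heads: 1, 3, 5, 7.
Primary stress on the rightmost head = syllable 7.
Primary stress: syllable 7 → bi.ke.gu.da.fo:s.le.ˈbo.gru.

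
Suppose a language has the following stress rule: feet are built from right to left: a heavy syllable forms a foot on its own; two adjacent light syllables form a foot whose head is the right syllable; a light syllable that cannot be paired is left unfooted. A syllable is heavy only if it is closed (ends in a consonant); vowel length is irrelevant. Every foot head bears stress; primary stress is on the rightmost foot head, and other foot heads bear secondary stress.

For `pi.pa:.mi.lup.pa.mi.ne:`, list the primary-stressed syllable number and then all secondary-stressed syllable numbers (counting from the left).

primary 7, secondary 3, 4

Weights: 1 pi L, 2 pa: L, 3 mi L, 4 lup H, 5 pa L, 6 mi L, 7 ne: L.
Parse right to left (heavy = foot alone; LL = one foot; stranded L unfooted): pi (pa:.ˈmi) (ˈlup) pa (mi.ˈne:).
Foot heads: 3, 4, 7.
Primary stress on the rightmost head = syllable 7.
Secondary stress on 3, 4: pi.pa:.ˌmi.ˌlup.pa.mi.ˈne:.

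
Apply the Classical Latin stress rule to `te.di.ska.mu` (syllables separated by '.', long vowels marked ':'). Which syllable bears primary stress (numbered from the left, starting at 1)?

2

Classical Latin: stress the penult if heavy (long vowel or closed), else the antepenult.
Weights: 2 di L, 3 ska L, 4 mu L.
The penult (syllable 3, ska) is light, so stress falls on the antepenult (syllable 2, di).
Stress on syllable 2: te.ˈdi.ska.mu.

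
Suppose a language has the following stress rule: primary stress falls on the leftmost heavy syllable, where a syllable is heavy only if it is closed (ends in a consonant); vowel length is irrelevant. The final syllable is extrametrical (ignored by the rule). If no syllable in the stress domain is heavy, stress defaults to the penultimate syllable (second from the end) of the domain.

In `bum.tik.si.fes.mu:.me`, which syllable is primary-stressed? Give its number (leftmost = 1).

1

The final syllable (6, me) is extrametrical; the stress domain is syllables 1–5.
Weights: 1 bum H, 2 tik H, 3 si L, 4 fes H, 5 mu: L.
Heavy syllables in the domain: 1, 2, 4. The leftmost is syllable 1 (bum).
Primary stress: syllable 1 → ˈbum.tik.si.fes.mu:.me.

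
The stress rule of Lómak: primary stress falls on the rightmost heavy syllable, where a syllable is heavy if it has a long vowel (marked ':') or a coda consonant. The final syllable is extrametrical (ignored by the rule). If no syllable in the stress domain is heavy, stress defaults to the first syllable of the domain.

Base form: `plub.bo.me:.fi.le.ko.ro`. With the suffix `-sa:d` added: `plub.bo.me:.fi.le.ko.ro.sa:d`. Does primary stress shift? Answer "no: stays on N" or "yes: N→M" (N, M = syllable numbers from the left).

no: stays on 3

Base `plub.bo.me:.fi.le.ko.ro` (7 syllables):
  The final syllable (7, ro) is extrametrical; the stress domain is syllables 1–6.
  Weights: 1 plub H, 2 bo L, 3 me: H, 4 fi L, 5 le L, 6 ko L.
  Heavy syllables in the domain: 1, 3. The rightmost is syllable 3 (me:).
  → primary stress on syllable 3.
Suffixed `plub.bo.me:.fi.le.ko.ro.sa:d` (8 syllables):
  The final syllable (8, sa:d) is extrametrical; the stress domain is syllables 1–7.
  Weights: 1 plub H, 2 bo L, 3 me: H, 4 fi L, 5 le L, 6 ko L, 7 ro L.
  Heavy syllables in the domain: 1, 3. The rightmost is syllable 3 (me:).
  → primary stress on syllable 3.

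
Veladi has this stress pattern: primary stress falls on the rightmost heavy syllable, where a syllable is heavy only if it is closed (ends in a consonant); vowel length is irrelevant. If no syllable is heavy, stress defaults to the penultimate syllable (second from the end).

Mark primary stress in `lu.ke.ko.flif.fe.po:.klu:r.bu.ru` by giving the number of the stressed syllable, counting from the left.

Weights: 1 lu L, 2 ke L, 3 ko L, 4 flif H, 5 fe L, 6 po: L, 7 klu:r H, 8 bu L, 9 ru L.
Heavy syllables in the domain: 4, 7. The rightmost is syllable 7 (klu:r).
Primary stress: syllable 7 → lu.ke.ko.flif.fe.po:.ˈklu:r.bu.ru.

7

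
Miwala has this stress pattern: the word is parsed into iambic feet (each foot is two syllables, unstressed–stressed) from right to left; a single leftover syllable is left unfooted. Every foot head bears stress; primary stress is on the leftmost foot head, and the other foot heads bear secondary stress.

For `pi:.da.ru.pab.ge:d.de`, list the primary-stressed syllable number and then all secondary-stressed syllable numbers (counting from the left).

primary 2, secondary 4, 6

Parse right to left into iambic (σˈσ) feet: (pi:.ˈda) (ru.ˈpab) (ge:d.ˈde).
Foot heads (stressed positions): 2, 4, 6.
End Rule Leftmost: primary stress on the leftmost head = syllable 2.
Secondary stress on 4, 6: pi:.ˈda.ru.ˌpab.ge:d.ˌde.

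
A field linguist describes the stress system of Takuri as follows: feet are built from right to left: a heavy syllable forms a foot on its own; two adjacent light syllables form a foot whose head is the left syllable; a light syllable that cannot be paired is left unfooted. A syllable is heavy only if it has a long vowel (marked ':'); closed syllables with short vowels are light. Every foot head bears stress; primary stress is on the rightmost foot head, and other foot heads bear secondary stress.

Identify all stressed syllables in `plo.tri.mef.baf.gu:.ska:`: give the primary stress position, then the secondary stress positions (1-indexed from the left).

Weights: 1 plo L, 2 tri L, 3 mef L, 4 baf L, 5 gu: H, 6 ska: H.
Parse right to left (heavy = foot alone; LL = one foot; stranded L unfooted): (ˈplo.tri) (ˈmef.baf) (ˈgu:) (ˈska:).
Foot heads: 1, 3, 5, 6.
Primary stress on the rightmost head = syllable 6.
Secondary stress on 1, 3, 5: ˌplo.tri.ˌmef.baf.ˌgu:.ˈska:.

primary 6, secondary 1, 3, 5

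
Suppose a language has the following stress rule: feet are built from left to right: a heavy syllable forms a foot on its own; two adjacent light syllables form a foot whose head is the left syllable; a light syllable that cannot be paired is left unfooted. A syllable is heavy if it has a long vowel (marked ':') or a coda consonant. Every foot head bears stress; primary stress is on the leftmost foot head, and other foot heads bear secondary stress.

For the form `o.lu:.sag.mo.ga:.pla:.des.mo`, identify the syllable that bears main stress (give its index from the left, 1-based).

Weights: 1 o L, 2 lu: H, 3 sag H, 4 mo L, 5 ga: H, 6 pla: H, 7 des H, 8 mo L.
Parse left to right (heavy = foot alone; LL = one foot; stranded L unfooted): o (ˈlu:) (ˈsag) mo (ˈga:) (ˈpla:) (ˈdes) mo.
Foot heads: 2, 3, 5, 6, 7.
Primary stress on the leftmost head = syllable 2.
Primary stress: syllable 2 → o.ˈlu:.sag.mo.ga:.pla:.des.mo.

2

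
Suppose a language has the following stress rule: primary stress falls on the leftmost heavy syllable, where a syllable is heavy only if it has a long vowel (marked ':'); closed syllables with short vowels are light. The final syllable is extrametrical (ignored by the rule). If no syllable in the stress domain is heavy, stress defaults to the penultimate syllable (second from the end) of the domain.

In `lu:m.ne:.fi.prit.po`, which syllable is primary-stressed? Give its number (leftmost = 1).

The final syllable (5, po) is extrametrical; the stress domain is syllables 1–4.
Weights: 1 lu:m H, 2 ne: H, 3 fi L, 4 prit L.
Heavy syllables in the domain: 1, 2. The leftmost is syllable 1 (lu:m).
Primary stress: syllable 1 → ˈlu:m.ne:.fi.prit.po.

1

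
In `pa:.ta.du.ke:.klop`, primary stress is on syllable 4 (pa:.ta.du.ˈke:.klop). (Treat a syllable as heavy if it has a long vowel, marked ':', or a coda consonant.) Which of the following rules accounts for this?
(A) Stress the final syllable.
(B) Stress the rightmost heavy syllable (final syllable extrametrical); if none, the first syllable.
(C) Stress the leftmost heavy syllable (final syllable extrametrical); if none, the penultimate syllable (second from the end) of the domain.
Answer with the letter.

Rule A → syllable 5 (observed: 4).
Rule B → syllable 4 ✓.
Rule C → syllable 1 (observed: 4).

B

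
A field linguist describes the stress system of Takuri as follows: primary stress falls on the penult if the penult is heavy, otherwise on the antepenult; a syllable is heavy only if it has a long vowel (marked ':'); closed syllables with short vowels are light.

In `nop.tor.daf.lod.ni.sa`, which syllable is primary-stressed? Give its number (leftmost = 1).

4

Weights: 4 lod L, 5 ni L, 6 sa L.
The penult (syllable 5, ni) is light, so stress falls on the antepenult (syllable 4, lod).
Primary stress: syllable 4 → nop.tor.daf.ˈlod.ni.sa.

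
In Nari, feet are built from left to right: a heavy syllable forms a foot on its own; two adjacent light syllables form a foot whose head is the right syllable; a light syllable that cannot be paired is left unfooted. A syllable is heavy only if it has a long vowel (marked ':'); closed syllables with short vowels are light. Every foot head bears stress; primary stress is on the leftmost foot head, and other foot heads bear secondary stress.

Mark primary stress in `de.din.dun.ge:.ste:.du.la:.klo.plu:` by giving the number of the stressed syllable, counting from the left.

2

Weights: 1 de L, 2 din L, 3 dun L, 4 ge: H, 5 ste: H, 6 du L, 7 la: H, 8 klo L, 9 plu: H.
Parse left to right (heavy = foot alone; LL = one foot; stranded L unfooted): (de.ˈdin) dun (ˈge:) (ˈste:) du (ˈla:) klo (ˈplu:).
Foot heads: 2, 4, 5, 7, 9.
Primary stress on the leftmost head = syllable 2.
Primary stress: syllable 2 → de.ˈdin.dun.ge:.ste:.du.la:.klo.plu:.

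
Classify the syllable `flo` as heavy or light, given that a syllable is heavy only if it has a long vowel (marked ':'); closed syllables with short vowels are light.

`flo`: short vowel, open (no coda). Short vowel → light.

light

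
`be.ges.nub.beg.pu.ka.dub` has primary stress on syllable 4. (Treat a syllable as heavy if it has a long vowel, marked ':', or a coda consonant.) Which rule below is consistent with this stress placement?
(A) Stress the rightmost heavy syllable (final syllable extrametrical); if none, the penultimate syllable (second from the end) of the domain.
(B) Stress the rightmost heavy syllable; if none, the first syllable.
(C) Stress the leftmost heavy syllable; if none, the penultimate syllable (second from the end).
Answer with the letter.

A

Rule A → syllable 4 ✓.
Rule B → syllable 7 (observed: 4).
Rule C → syllable 2 (observed: 4).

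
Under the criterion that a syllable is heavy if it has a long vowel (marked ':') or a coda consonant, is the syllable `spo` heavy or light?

`spo`: short vowel, open (no coda). Short vowel, open → light.

light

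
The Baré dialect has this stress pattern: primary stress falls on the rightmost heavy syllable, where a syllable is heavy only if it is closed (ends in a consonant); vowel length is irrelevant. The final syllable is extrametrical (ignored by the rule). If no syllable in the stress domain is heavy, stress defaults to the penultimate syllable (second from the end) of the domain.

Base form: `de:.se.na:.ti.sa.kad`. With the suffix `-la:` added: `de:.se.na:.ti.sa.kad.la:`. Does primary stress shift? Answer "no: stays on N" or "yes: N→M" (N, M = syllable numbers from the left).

yes: 4→6

Base `de:.se.na:.ti.sa.kad` (6 syllables):
  The final syllable (6, kad) is extrametrical; the stress domain is syllables 1–5.
  Weights: 1 de: L, 2 se L, 3 na: L, 4 ti L, 5 sa L.
  No heavy syllable in the domain; default to the penultimate syllable (second from the end) of the domain = syllable 4.
  → primary stress on syllable 4.
Suffixed `de:.se.na:.ti.sa.kad.la:` (7 syllables):
  The final syllable (7, la:) is extrametrical; the stress domain is syllables 1–6.
  Weights: 1 de: L, 2 se L, 3 na: L, 4 ti L, 5 sa L, 6 kad H.
  Heavy syllables in the domain: 6. The rightmost is syllable 6 (kad).
  → primary stress on syllable 6.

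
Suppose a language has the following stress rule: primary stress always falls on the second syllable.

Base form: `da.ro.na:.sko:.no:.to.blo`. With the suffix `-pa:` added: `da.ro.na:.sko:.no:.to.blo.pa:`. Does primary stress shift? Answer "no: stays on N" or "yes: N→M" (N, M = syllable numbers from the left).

Base `da.ro.na:.sko:.no:.to.blo` (7 syllables):
  The word has 7 syllables; the second syllable is syllable 2 (ro).
  → primary stress on syllable 2.
Suffixed `da.ro.na:.sko:.no:.to.blo.pa:` (8 syllables):
  The word has 8 syllables; the second syllable is syllable 2 (ro).
  → primary stress on syllable 2.

no: stays on 2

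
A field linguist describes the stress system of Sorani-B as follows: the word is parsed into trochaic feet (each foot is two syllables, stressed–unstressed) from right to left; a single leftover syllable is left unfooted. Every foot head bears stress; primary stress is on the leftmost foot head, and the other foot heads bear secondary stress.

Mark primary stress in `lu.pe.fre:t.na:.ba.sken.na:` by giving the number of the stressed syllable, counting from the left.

2

Parse right to left into trochaic (ˈσσ) feet: lu (ˈpe.fre:t) (ˈna:.ba) (ˈsken.na:). Syllable 1 is left unfooted.
Foot heads (stressed positions): 2, 4, 6.
End Rule Leftmost: primary stress on the leftmost head = syllable 2.
Primary stress: syllable 2 → lu.ˈpe.fre:t.na:.ba.sken.na:.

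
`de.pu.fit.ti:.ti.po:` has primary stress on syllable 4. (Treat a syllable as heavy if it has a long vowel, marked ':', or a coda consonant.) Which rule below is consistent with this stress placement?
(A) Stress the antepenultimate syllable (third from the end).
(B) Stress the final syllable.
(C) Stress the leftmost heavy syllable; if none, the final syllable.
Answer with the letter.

A

Rule A → syllable 4 ✓.
Rule B → syllable 6 (observed: 4).
Rule C → syllable 3 (observed: 4).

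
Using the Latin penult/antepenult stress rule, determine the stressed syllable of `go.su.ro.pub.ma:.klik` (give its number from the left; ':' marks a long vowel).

Classical Latin: stress the penult if heavy (long vowel or closed), else the antepenult.
Weights: 4 pub H, 5 ma: H, 6 klik H.
The penult (syllable 5, ma:) is heavy, so it takes stress.
Stress on syllable 5: go.su.ro.pub.ˈma:.klik.

5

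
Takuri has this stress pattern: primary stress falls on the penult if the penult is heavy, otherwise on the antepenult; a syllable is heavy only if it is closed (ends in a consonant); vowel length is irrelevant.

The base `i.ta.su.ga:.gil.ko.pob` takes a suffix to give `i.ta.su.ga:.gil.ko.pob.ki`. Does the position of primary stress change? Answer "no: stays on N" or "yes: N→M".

yes: 5→7

Base `i.ta.su.ga:.gil.ko.pob` (7 syllables):
  Weights: 5 gil H, 6 ko L, 7 pob H.
  The penult (syllable 6, ko) is light, so stress falls on the antepenult (syllable 5, gil).
  → primary stress on syllable 5.
Suffixed `i.ta.su.ga:.gil.ko.pob.ki` (8 syllables):
  Weights: 6 ko L, 7 pob H, 8 ki L.
  The penult (syllable 7, pob) is heavy, so it takes stress.
  → primary stress on syllable 7.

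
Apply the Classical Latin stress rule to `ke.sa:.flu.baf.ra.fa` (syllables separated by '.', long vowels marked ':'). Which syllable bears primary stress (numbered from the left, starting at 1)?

Classical Latin: stress the penult if heavy (long vowel or closed), else the antepenult.
Weights: 4 baf H, 5 ra L, 6 fa L.
The penult (syllable 5, ra) is light, so stress falls on the antepenult (syllable 4, baf).
Stress on syllable 4: ke.sa:.flu.ˈbaf.ra.fa.

4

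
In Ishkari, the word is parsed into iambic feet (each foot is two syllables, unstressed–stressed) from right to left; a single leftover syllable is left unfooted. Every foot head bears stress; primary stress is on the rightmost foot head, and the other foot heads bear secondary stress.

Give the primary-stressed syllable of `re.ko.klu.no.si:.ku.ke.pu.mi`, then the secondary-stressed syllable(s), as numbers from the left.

primary 9, secondary 3, 5, 7

Parse right to left into iambic (σˈσ) feet: re (ko.ˈklu) (no.ˈsi:) (ku.ˈke) (pu.ˈmi). Syllable 1 is left unfooted.
Foot heads (stressed positions): 3, 5, 7, 9.
End Rule Rightmost: primary stress on the rightmost head = syllable 9.
Secondary stress on 3, 5, 7: re.ko.ˌklu.no.ˌsi:.ku.ˌke.pu.ˈmi.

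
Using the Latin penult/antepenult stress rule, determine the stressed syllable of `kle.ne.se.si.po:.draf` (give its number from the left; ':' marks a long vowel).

5

Classical Latin: stress the penult if heavy (long vowel or closed), else the antepenult.
Weights: 4 si L, 5 po: H, 6 draf H.
The penult (syllable 5, po:) is heavy, so it takes stress.
Stress on syllable 5: kle.ne.se.si.ˈpo:.draf.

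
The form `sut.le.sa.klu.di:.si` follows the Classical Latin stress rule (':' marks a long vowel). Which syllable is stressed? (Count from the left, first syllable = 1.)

Classical Latin: stress the penult if heavy (long vowel or closed), else the antepenult.
Weights: 4 klu L, 5 di: H, 6 si L.
The penult (syllable 5, di:) is heavy, so it takes stress.
Stress on syllable 5: sut.le.sa.klu.ˈdi:.si.

5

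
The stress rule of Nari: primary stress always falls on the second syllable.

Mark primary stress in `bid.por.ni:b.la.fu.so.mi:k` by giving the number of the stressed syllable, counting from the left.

2

The word has 7 syllables; the second syllable is syllable 2 (por).
Primary stress: syllable 2 → bid.ˈpor.ni:b.la.fu.so.mi:k.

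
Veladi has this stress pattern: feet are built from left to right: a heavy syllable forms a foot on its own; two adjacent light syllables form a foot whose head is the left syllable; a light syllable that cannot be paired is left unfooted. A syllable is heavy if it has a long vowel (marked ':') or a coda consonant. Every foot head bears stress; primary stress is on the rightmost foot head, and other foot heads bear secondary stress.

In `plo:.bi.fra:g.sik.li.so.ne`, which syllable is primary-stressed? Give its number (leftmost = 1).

Weights: 1 plo: H, 2 bi L, 3 fra:g H, 4 sik H, 5 li L, 6 so L, 7 ne L.
Parse left to right (heavy = foot alone; LL = one foot; stranded L unfooted): (ˈplo:) bi (ˈfra:g) (ˈsik) (ˈli.so) ne.
Foot heads: 1, 3, 4, 5.
Primary stress on the rightmost head = syllable 5.
Primary stress: syllable 5 → plo:.bi.fra:g.sik.ˈli.so.ne.

5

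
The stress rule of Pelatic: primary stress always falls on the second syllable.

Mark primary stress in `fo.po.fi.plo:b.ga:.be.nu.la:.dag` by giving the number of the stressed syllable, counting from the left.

2

The word has 9 syllables; the second syllable is syllable 2 (po).
Primary stress: syllable 2 → fo.ˈpo.fi.plo:b.ga:.be.nu.la:.dag.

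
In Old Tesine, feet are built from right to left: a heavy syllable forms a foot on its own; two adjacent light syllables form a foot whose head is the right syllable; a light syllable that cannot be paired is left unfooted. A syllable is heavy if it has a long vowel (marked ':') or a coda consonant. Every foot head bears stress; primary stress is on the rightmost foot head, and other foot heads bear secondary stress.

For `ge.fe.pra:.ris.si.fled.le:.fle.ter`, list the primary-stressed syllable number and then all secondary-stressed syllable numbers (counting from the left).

primary 9, secondary 2, 3, 4, 6, 7

Weights: 1 ge L, 2 fe L, 3 pra: H, 4 ris H, 5 si L, 6 fled H, 7 le: H, 8 fle L, 9 ter H.
Parse right to left (heavy = foot alone; LL = one foot; stranded L unfooted): (ge.ˈfe) (ˈpra:) (ˈris) si (ˈfled) (ˈle:) fle (ˈter).
Foot heads: 2, 3, 4, 6, 7, 9.
Primary stress on the rightmost head = syllable 9.
Secondary stress on 2, 3, 4, 6, 7: ge.ˌfe.ˌpra:.ˌris.si.ˌfled.ˌle:.fle.ˈter.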